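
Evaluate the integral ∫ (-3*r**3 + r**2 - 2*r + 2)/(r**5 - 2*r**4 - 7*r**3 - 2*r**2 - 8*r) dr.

Factor the denominator: r*(r - 4)*(r + 2)*(r**2 + 1).
Partial-fraction decomposition: (11*r - 7)/(85*(r**2 + 1)) + 17/(30*(r + 2)) - 91/(204*(r - 4)) - 1/(4*r).
Integrate each term; A/(r−a) gives A·log|r−a|; the (Br+D)/(r²+p²) term gives a log and an atan.

-log(r)/4 - 91*log(r - 4)/204 + 17*log(r + 2)/30 + 11*log(r**2 + 1)/170 - 7*atan(r)/85 + C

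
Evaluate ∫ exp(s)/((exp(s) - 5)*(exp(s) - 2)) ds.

log(exp(s) - 5)/3 - log(exp(s) - 2)/3 + C

Let u = e^s, du = e^s ds.
The integral becomes ∫ du/((u-5)(u-2)); decompose into partial fractions.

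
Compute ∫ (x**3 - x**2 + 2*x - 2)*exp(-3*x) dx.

(-3*x**3 - 6*x + 4)*exp(-3*x)/9 + C

Use integration by parts with u = x**3 - x**2 + 2*x - 2, dv = exp(-3*x) dx, so v = -exp(-3*x)/3.
Apply parts 3 times (tabular method): alternate signs, differentiate u down to 0, integrate dv up.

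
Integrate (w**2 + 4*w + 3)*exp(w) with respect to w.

Use integration by parts with u = w**2 + 4*w + 3, dv = exp(w) dw, so v = exp(w).
Apply parts 2 times (tabular method): alternate signs, differentiate u down to 0, integrate dv up.

(w**2 + 2*w + 1)*exp(w) + C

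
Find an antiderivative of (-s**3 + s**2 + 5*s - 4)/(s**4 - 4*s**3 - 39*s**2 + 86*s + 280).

Factor the denominator: (s - 7)*(s - 4)*(s + 2)*(s + 5).
Partial-fraction decomposition: -121/(324*(s + 5)) - 1/(81*(s + 2)) + 16/(81*(s - 4)) - 263/(324*(s - 7)).
Integrate each term: A/(s−a) contributes A·log|s−a|.

-263*log(s - 7)/324 + 16*log(s - 4)/81 - log(s + 2)/81 - 121*log(s + 5)/324 + C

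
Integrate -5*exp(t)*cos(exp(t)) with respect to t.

Let u = exp(t), so du = (exp(t)) dt.
Rewriting, the integral becomes -5·∫ cos(u) du = -5·sin(u).
Substituting back, u = exp(t).

-5*sin(exp(t)) + C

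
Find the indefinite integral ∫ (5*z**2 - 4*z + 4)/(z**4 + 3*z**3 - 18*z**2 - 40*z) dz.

Factor the denominator: z*(z - 4)*(z + 2)*(z + 5).
Partial-fraction decomposition: -149/(135*(z + 5)) + 8/(9*(z + 2)) + 17/(54*(z - 4)) - 1/(10*z).
Integrate each term: A/(z−a) contributes A·log|z−a|.

-log(z)/10 + 17*log(z - 4)/54 + 8*log(z + 2)/9 - 149*log(z + 5)/135 + C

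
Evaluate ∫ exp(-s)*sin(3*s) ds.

Let I denote the integral. Integrate by parts with u = sin(3*s), dv = exp(-s) ds, so v = -exp(-s): I = -exp(-s)*sin(3*s) + 3·∫ exp(-s)*cos(3*s) ds.
Apply parts again with u = cos(3*s), dv = exp(-s) ds: ∫ exp(-s)*cos(3*s) ds = -exp(-s)*cos(3*s) − 3·I. Substituting back brings back I: I = -exp(-s)*sin(3*s) - 3*exp(-s)*cos(3*s) − 9·I.
Solving for I: (1 + 9)·I equals the remaining terms, so I = (1/10)·(-exp(-s)*sin(3*s) - 3*exp(-s)*cos(3*s)).

-exp(-s)*sin(3*s)/10 - 3*exp(-s)*cos(3*s)/10 + C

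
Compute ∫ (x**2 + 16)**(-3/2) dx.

Substitute x = 4·tan(θ), so dx = 4·sec(θ)^2 dθ and the radical becomes sqrt(x**2 + 16) = 4·sec(θ) by the Pythagorean identity.
Integrate the resulting trig expression in θ, then back-substitute tan(θ) = x/4, sec(θ) = sqrt(x**2 + 16)/4 (absorbing any constant into C).

x/(16*sqrt(x**2 + 16)) + C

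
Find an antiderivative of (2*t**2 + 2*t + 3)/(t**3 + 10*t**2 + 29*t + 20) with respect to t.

Factor the denominator: (t + 1)*(t + 4)*(t + 5).
Partial-fraction decomposition: 43/(4*(t + 5)) - 9/(t + 4) + 1/(4*(t + 1)).
Integrate each term: A/(t−a) contributes A·log|t−a|.

log(t + 1)/4 - 9*log(t + 4) + 43*log(t + 5)/4 + C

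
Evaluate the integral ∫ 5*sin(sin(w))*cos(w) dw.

Let u = sin(w), so du = (cos(w)) dw.
Rewriting, the integral becomes 5·∫ sin(u) du = 5·-cos(u).
Substituting back, u = sin(w).

-5*cos(sin(w)) + C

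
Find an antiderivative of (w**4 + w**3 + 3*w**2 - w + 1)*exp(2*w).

(4*w**4 - 4*w**3 + 18*w**2 - 22*w + 15)*exp(2*w)/8 + C

Use integration by parts with u = w**4 + w**3 + 3*w**2 - w + 1, dv = exp(2*w) dw, so v = exp(2*w)/2.
Apply parts 4 times (tabular method): alternate signs, differentiate u down to 0, integrate dv up.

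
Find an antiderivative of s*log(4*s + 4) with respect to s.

Use integration by parts with u = log(4*s + 4), dv = s ds.
Then du = 4/(4*s + 4) ds and v = s**2/2.

s**2*log(4*s + 4)/2 - s**2/4 + s/2 - log(s + 1)/2 + C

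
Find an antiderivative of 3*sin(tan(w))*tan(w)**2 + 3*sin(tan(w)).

-3*cos(tan(w)) + C

Let u = tan(w), so du = (tan(w)**2 + 1) dw.
Rewriting, the integral becomes 3·∫ sin(u) du = 3·-cos(u).
Substituting back, u = tan(w).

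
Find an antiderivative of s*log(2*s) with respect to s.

Use integration by parts with u = log(2*s), dv = s ds.
Then du = 1/s ds and v = s**2/2.

s**2*(log(s) + log(2))/2 - s**2/4 + C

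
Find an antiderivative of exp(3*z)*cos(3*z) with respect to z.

Let I denote the integral. Integrate by parts with u = cos(3*z), dv = exp(3*z) dz, so v = exp(3*z)/3: I = exp(3*z)*cos(3*z)/3 + ∫ exp(3*z)*sin(3*z) dz.
Apply parts again with u = sin(3*z), dv = exp(3*z) dz: ∫ exp(3*z)*sin(3*z) dz = exp(3*z)*sin(3*z)/3 − I. Substituting back brings back I: I = exp(3*z)*sin(3*z)/3 + exp(3*z)*cos(3*z)/3 − I.
Solving for I: (1 + 1)·I equals the remaining terms, so I = (1/2)·(exp(3*z)*sin(3*z)/3 + exp(3*z)*cos(3*z)/3).

exp(3*z)*sin(3*z)/6 + exp(3*z)*cos(3*z)/6 + C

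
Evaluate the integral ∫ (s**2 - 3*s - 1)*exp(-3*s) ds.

(-9*s**2 + 21*s + 16)*exp(-3*s)/27 + C

Use integration by parts with u = s**2 - 3*s - 1, dv = exp(-3*s) ds, so v = -exp(-3*s)/3.
Apply parts 2 times (tabular method): alternate signs, differentiate u down to 0, integrate dv up.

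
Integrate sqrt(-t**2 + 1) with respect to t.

Substitute t = sin(θ), so dt = cos(θ) dθ and the radical becomes sqrt(-t**2 + 1) = cos(θ) by the Pythagorean identity.
Integrate the resulting trig expression in θ, then back-substitute θ = asin(t), sin(θ) = t, cos(θ) = sqrt(-t**2 + 1) (absorbing any constant into C).

t*sqrt(-t**2 + 1)/2 + asin(t)/2 + C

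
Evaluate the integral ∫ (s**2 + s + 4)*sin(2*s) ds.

-s**2*cos(2*s)/2 + s*sin(2*s)/2 - s*cos(2*s)/2 + sin(2*s)/4 - 7*cos(2*s)/4 + C

Use integration by parts with u = s**2 + s + 4, dv = sin(2*s) ds, so v = -cos(2*s)/2.
Apply parts 2 times (tabular method): alternate signs, differentiate u down to 0, integrate dv up.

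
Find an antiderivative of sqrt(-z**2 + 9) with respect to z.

z*sqrt(-z**2 + 9)/2 + 9*asin(z/3)/2 + C

Substitute z = 3·sin(θ), so dz = 3·cos(θ) dθ and the radical becomes sqrt(-z**2 + 9) = 3·cos(θ) by the Pythagorean identity.
Integrate the resulting trig expression in θ, then back-substitute θ = asin(z/3), sin(θ) = z/3, cos(θ) = sqrt(-z**2 + 9)/3 (absorbing any constant into C).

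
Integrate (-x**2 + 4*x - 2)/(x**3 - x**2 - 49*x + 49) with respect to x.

Factor the denominator: (x - 7)*(x - 1)*(x + 7).
Partial-fraction decomposition: -79/(112*(x + 7)) - 1/(48*(x - 1)) - 23/(84*(x - 7)).
Integrate each term: A/(x−a) contributes A·log|x−a|.

-23*log(x - 7)/84 - log(x - 1)/48 - 79*log(x + 7)/112 + C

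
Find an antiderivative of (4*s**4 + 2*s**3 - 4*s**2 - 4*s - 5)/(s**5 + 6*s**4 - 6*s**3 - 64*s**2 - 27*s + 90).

Factor the denominator: (s - 3)*(s - 1)*(s + 2)*(s + 3)*(s + 5).
Partial-fraction decomposition: 2165/(288*(s + 5)) - 241/(48*(s + 3)) + 7/(9*(s + 2)) + 7/(144*(s - 1)) + 65/(96*(s - 3)).
Integrate each term: A/(s−a) contributes A·log|s−a|.

65*log(s - 3)/96 + 7*log(s - 1)/144 + 7*log(s + 2)/9 - 241*log(s + 3)/48 + 2165*log(s + 5)/288 + C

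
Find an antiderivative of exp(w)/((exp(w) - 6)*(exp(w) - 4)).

log(exp(w) - 6)/2 - log(exp(w) - 4)/2 + C

Let u = e^w, du = e^w dw.
The integral becomes ∫ du/((u-4)(u-6)); decompose into partial fractions.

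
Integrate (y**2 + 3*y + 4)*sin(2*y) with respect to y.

Use integration by parts with u = y**2 + 3*y + 4, dv = sin(2*y) dy, so v = -cos(2*y)/2.
Apply parts 2 times (tabular method): alternate signs, differentiate u down to 0, integrate dv up.

-y**2*cos(2*y)/2 + y*sin(2*y)/2 - 3*y*cos(2*y)/2 + 3*sin(2*y)/4 - 7*cos(2*y)/4 + C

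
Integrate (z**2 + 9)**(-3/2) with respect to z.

Substitute z = 3·tan(θ), so dz = 3·sec(θ)^2 dθ and the radical becomes sqrt(z**2 + 9) = 3·sec(θ) by the Pythagorean identity.
Integrate the resulting trig expression in θ, then back-substitute tan(θ) = z/3, sec(θ) = sqrt(z**2 + 9)/3 (absorbing any constant into C).

z/(9*sqrt(z**2 + 9)) + C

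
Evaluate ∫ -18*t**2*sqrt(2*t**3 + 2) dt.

-2*(2*t**3 + 2)**(3/2) + C

Let u = 2*t**3 + 2, so du = (6*t**2) dt.
Rewriting, the integral becomes -3·∫ √u du = -3·(2/3)u^(3/2).
Substituting back, u = 2*t**3 + 2.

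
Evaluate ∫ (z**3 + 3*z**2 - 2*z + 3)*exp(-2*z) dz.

(-4*z**3 - 18*z**2 - 10*z - 17)*exp(-2*z)/8 + C

Use integration by parts with u = z**3 + 3*z**2 - 2*z + 3, dv = exp(-2*z) dz, so v = -exp(-2*z)/2.
Apply parts 3 times (tabular method): alternate signs, differentiate u down to 0, integrate dv up.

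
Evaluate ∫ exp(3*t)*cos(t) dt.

Let I denote the integral. Integrate by parts with u = cos(t), dv = exp(3*t) dt, so v = exp(3*t)/3: I = exp(3*t)*cos(t)/3 + (1/3)·∫ exp(3*t)*sin(t) dt.
Apply parts again with u = sin(t), dv = exp(3*t) dt: ∫ exp(3*t)*sin(t) dt = exp(3*t)*sin(t)/3 − (1/3)·I. Substituting back brings back I: I = exp(3*t)*sin(t)/9 + exp(3*t)*cos(t)/3 − (1/9)·I.
Solving for I: (1 + 1/9)·I equals the remaining terms, so I = (9/10)·(exp(3*t)*sin(t)/9 + exp(3*t)*cos(t)/3).

exp(3*t)*sin(t)/10 + 3*exp(3*t)*cos(t)/10 + C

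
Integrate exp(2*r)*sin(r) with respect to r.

Let I denote the integral. Integrate by parts with u = sin(r), dv = exp(2*r) dr, so v = exp(2*r)/2: I = exp(2*r)*sin(r)/2 − (1/2)·∫ exp(2*r)*cos(r) dr.
Apply parts again with u = cos(r), dv = exp(2*r) dr: ∫ exp(2*r)*cos(r) dr = exp(2*r)*cos(r)/2 + (1/2)·I. Substituting back brings back I: I = exp(2*r)*sin(r)/2 - exp(2*r)*cos(r)/4 − (1/4)·I.
Solving for I: (1 + 1/4)·I equals the remaining terms, so I = (4/5)·(exp(2*r)*sin(r)/2 - exp(2*r)*cos(r)/4).

2*exp(2*r)*sin(r)/5 - exp(2*r)*cos(r)/5 + C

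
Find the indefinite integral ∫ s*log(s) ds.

s**2*log(s)/2 - s**2/4 + C

Use integration by parts with u = log(s), dv = s ds.
Then du = 1/s ds and v = s**2/2.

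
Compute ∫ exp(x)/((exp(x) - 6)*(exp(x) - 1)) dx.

log(exp(x) - 6)/5 - log(exp(x) - 1)/5 + C

Let u = e^x, du = e^x dx.
The integral becomes ∫ du/((u-1)(u-6)); decompose into partial fractions.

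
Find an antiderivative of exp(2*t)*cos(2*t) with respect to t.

exp(2*t)*sin(2*t)/4 + exp(2*t)*cos(2*t)/4 + C

Let I denote the integral. Integrate by parts with u = cos(2*t), dv = exp(2*t) dt, so v = exp(2*t)/2: I = exp(2*t)*cos(2*t)/2 + ∫ exp(2*t)*sin(2*t) dt.
Apply parts again with u = sin(2*t), dv = exp(2*t) dt: ∫ exp(2*t)*sin(2*t) dt = exp(2*t)*sin(2*t)/2 − I. Substituting back brings back I: I = exp(2*t)*sin(2*t)/2 + exp(2*t)*cos(2*t)/2 − I.
Solving for I: (1 + 1)·I equals the remaining terms, so I = (1/2)·(exp(2*t)*sin(2*t)/2 + exp(2*t)*cos(2*t)/2).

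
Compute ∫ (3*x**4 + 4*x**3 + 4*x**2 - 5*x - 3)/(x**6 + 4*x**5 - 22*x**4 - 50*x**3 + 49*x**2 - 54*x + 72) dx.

71*log(x - 4)/238 - log(x - 1)/56 + 61*log(x + 3)/280 - 213*log(x + 6)/518 - 137*log(x**2 + 1)/3145 + 69*atan(x)/6290 + C

Factor the denominator: (x - 4)*(x - 1)*(x + 3)*(x + 6)*(x**2 + 1).
Partial-fraction decomposition: -(548*x - 69)/(6290*(x**2 + 1)) - 213/(518*(x + 6)) + 61/(280*(x + 3)) - 1/(56*(x - 1)) + 71/(238*(x - 4)).
Integrate each term; A/(x−a) gives A·log|x−a|; the (Bx+D)/(x²+p²) term gives a log and an atan.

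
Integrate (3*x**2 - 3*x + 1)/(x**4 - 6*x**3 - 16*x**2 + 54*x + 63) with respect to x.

127*log(x - 7)/320 - 19*log(x - 3)/96 + 7*log(x + 1)/64 - 37*log(x + 3)/120 + C

Factor the denominator: (x - 7)*(x - 3)*(x + 1)*(x + 3).
Partial-fraction decomposition: -37/(120*(x + 3)) + 7/(64*(x + 1)) - 19/(96*(x - 3)) + 127/(320*(x - 7)).
Integrate each term: A/(x−a) contributes A·log|x−a|.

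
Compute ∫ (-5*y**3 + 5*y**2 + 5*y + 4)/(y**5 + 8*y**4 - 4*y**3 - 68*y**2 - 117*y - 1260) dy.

Factor the denominator: (y - 4)*(y + 5)*(y + 7)*(y**2 + 9).
Partial-fraction decomposition: -(5751*y + 604)/(24650*(y**2 + 9)) + 1929/(1276*(y + 7)) - 81/(68*(y + 5)) - 24/(275*(y - 4)).
Integrate each term; A/(y−a) gives A·log|y−a|; the (By+D)/(y²+p²) term gives a log and an atan.

-24*log(y - 4)/275 - 81*log(y + 5)/68 + 1929*log(y + 7)/1276 - 5751*log(y**2 + 9)/49300 - 302*atan(y/3)/36975 + C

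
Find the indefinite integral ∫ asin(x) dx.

Use integration by parts with u = arcsin(x), dv = dx.
Then du = 1/sqrt(-x**2 + 1) dx.

x*asin(x) + sqrt(-x**2 + 1) + C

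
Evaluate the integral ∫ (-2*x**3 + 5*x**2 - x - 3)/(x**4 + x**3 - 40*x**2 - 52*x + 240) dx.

-261*log(x - 6)/440 + log(x - 2)/168 + 209*log(x + 4)/60 - 377*log(x + 5)/77 + C

Factor the denominator: (x - 6)*(x - 2)*(x + 4)*(x + 5).
Partial-fraction decomposition: -377/(77*(x + 5)) + 209/(60*(x + 4)) + 1/(168*(x - 2)) - 261/(440*(x - 6)).
Integrate each term: A/(x−a) contributes A·log|x−a|.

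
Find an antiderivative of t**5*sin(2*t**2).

Let u = t², du = 2t dt; rewrite as (1/2)∫ u^2·sin(2u) du.
Now integrate by parts 2 times.

-t**4*cos(2*t**2)/4 + t**2*sin(2*t**2)/4 + cos(2*t**2)/8 + C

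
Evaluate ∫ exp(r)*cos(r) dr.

Let I denote the integral. Integrate by parts with u = cos(r), dv = exp(r) dr, so v = exp(r): I = exp(r)*cos(r) + ∫ exp(r)*sin(r) dr.
Apply parts again with u = sin(r), dv = exp(r) dr: ∫ exp(r)*sin(r) dr = exp(r)*sin(r) − I. Substituting back brings back I: I = exp(r)*sin(r) + exp(r)*cos(r) − I.
Solving for I: (1 + 1)·I equals the remaining terms, so I = (1/2)·(exp(r)*sin(r) + exp(r)*cos(r)).

exp(r)*sin(r)/2 + exp(r)*cos(r)/2 + C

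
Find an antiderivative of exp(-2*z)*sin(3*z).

Let I denote the integral. Integrate by parts with u = sin(3*z), dv = exp(-2*z) dz, so v = -exp(-2*z)/2: I = -exp(-2*z)*sin(3*z)/2 + (3/2)·∫ exp(-2*z)*cos(3*z) dz.
Apply parts again with u = cos(3*z), dv = exp(-2*z) dz: ∫ exp(-2*z)*cos(3*z) dz = -exp(-2*z)*cos(3*z)/2 − (3/2)·I. Substituting back brings back I: I = -exp(-2*z)*sin(3*z)/2 - 3*exp(-2*z)*cos(3*z)/4 − (9/4)·I.
Solving for I: (1 + 9/4)·I equals the remaining terms, so I = (4/13)·(-exp(-2*z)*sin(3*z)/2 - 3*exp(-2*z)*cos(3*z)/4).

-2*exp(-2*z)*sin(3*z)/13 - 3*exp(-2*z)*cos(3*z)/13 + C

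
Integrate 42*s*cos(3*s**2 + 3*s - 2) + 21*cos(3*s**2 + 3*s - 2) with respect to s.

Let u = 3*s**2 + 3*s - 2, so du = (6*s + 3) ds.
Rewriting, the integral becomes 7·∫ cos(u) du = 7·sin(u).
Substituting back, u = 3*s**2 + 3*s - 2.

7*sin(3*s**2 + 3*s - 2) + C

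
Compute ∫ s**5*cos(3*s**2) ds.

s**4*sin(3*s**2)/6 + s**2*cos(3*s**2)/9 - sin(3*s**2)/27 + C

Let u = s², du = 2s ds; rewrite as (1/2)∫ u^2·cos(3u) du.
Now integrate by parts 2 times.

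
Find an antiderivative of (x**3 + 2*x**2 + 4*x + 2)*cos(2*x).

Use integration by parts with u = x**3 + 2*x**2 + 4*x + 2, dv = cos(2*x) dx, so v = sin(2*x)/2.
Apply parts 3 times (tabular method): alternate signs, differentiate u down to 0, integrate dv up.

x**3*sin(2*x)/2 + x**2*sin(2*x) + 3*x**2*cos(2*x)/4 + 5*x*sin(2*x)/4 + x*cos(2*x) + sin(2*x)/2 + 5*cos(2*x)/8 + C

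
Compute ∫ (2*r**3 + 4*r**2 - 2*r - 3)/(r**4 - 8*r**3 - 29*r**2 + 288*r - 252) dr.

865*log(r - 7)/78 - 187*log(r - 6)/20 + log(r - 1)/210 + 93*log(r + 6)/364 + C

Factor the denominator: (r - 7)*(r - 6)*(r - 1)*(r + 6).
Partial-fraction decomposition: 93/(364*(r + 6)) + 1/(210*(r - 1)) - 187/(20*(r - 6)) + 865/(78*(r - 7)).
Integrate each term: A/(r−a) contributes A·log|r−a|.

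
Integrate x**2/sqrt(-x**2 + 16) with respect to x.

-x*sqrt(-x**2 + 16)/2 + 8*asin(x/4) + C

Substitute x = 4·sin(θ), so dx = 4·cos(θ) dθ and the radical becomes sqrt(-x**2 + 16) = 4·cos(θ) by the Pythagorean identity.
Integrate the resulting trig expression in θ, then back-substitute θ = asin(x/4), sin(θ) = x/4, cos(θ) = sqrt(-x**2 + 16)/4 (absorbing any constant into C).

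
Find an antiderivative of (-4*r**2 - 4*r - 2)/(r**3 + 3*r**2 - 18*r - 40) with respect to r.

Factor the denominator: (r - 4)*(r + 2)*(r + 5).
Partial-fraction decomposition: -82/(27*(r + 5)) + 5/(9*(r + 2)) - 41/(27*(r - 4)).
Integrate each term: A/(r−a) contributes A·log|r−a|.

-41*log(r - 4)/27 + 5*log(r + 2)/9 - 82*log(r + 5)/27 + C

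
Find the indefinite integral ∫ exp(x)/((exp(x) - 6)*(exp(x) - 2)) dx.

Let u = e^x, du = e^x dx.
The integral becomes ∫ du/((u-6)(u-2)); decompose into partial fractions.

log(exp(x) - 6)/4 - log(exp(x) - 2)/4 + C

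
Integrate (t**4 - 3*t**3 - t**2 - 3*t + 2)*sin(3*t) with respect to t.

Use integration by parts with u = t**4 - 3*t**3 - t**2 - 3*t + 2, dv = sin(3*t) dt, so v = -cos(3*t)/3.
Apply parts 4 times (tabular method): alternate signs, differentiate u down to 0, integrate dv up.

-t**4*cos(3*t)/3 + 4*t**3*sin(3*t)/9 + t**3*cos(3*t) - t**2*sin(3*t) + 7*t**2*cos(3*t)/9 - 14*t*sin(3*t)/27 + t*cos(3*t)/3 - sin(3*t)/9 - 68*cos(3*t)/81 + C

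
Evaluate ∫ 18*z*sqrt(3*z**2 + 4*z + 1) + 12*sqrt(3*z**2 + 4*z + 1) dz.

2*(3*z**2 + 4*z + 1)**(3/2) + C

Let u = 3*z**2 + 4*z + 1, so du = (6*z + 4) dz.
Rewriting, the integral becomes 3·∫ √u du = 3·(2/3)u^(3/2).
Substituting back, u = 3*z**2 + 4*z + 1.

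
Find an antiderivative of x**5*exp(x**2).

Let u = x², du = 2x dx; rewrite as (1/2)∫ u^2·exp(1u) du.
Now integrate by parts 2 times.

(x**4 - 2*x**2 + 2)*exp(x**2)/2 + C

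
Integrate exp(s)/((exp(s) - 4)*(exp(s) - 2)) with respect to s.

log(exp(s) - 4)/2 - log(exp(s) - 2)/2 + C

Let u = e^s, du = e^s ds.
The integral becomes ∫ du/((u-2)(u-4)); decompose into partial fractions.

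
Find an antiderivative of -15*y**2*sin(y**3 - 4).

5*cos(y**3 - 4) + C

Let u = y**3 - 4, so du = (3*y**2) dy.
Rewriting, the integral becomes -5·∫ sin(u) du = -5·-cos(u).
Substituting back, u = y**3 - 4.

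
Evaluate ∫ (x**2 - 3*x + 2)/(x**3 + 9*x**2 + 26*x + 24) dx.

Factor the denominator: (x + 2)*(x + 3)*(x + 4).
Partial-fraction decomposition: 15/(x + 4) - 20/(x + 3) + 6/(x + 2).
Integrate each term: A/(x−a) contributes A·log|x−a|.

6*log(x + 2) - 20*log(x + 3) + 15*log(x + 4) + C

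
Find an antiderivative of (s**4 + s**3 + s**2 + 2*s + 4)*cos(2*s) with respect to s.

s**4*sin(2*s)/2 + s**3*sin(2*s)/2 + s**3*cos(2*s) - s**2*sin(2*s) + 3*s**2*cos(2*s)/4 + s*sin(2*s)/4 - s*cos(2*s) + 5*sin(2*s)/2 + cos(2*s)/8 + C

Use integration by parts with u = s**4 + s**3 + s**2 + 2*s + 4, dv = cos(2*s) ds, so v = sin(2*s)/2.
Apply parts 4 times (tabular method): alternate signs, differentiate u down to 0, integrate dv up.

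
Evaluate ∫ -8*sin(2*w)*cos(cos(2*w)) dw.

Let u = cos(2*w), so du = (-2*sin(2*w)) dw.
Rewriting, the integral becomes 4·∫ cos(u) du = 4·sin(u).
Substituting back, u = cos(2*w).

4*sin(cos(2*w)) + C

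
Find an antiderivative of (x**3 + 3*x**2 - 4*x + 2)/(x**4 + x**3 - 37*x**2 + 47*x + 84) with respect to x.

Factor the denominator: (x - 4)*(x - 3)*(x + 1)*(x + 7).
Partial-fraction decomposition: 83/(330*(x + 7)) + 1/(15*(x + 1)) - 11/(10*(x - 3)) + 98/(55*(x - 4)).
Integrate each term: A/(x−a) contributes A·log|x−a|.

98*log(x - 4)/55 - 11*log(x - 3)/10 + log(x + 1)/15 + 83*log(x + 7)/330 + C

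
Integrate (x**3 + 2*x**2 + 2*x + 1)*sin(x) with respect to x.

Use integration by parts with u = x**3 + 2*x**2 + 2*x + 1, dv = sin(x) dx, so v = -cos(x).
Apply parts 3 times (tabular method): alternate signs, differentiate u down to 0, integrate dv up.

-x**3*cos(x) + 3*x**2*sin(x) - 2*x**2*cos(x) + 4*x*sin(x) + 4*x*cos(x) - 4*sin(x) + 3*cos(x) + C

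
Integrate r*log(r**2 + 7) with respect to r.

Let u = r**2 + 7, so du = (2*r) dr.
The integral becomes (1/2)·∫ log(u) du; integrate by parts with u′=log(u), dv′=du.

r**2*log(r**2 + 7)/2 - r**2/2 + 7*log(r**2 + 7)/2 + C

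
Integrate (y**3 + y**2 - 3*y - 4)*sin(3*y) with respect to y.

Use integration by parts with u = y**3 + y**2 - 3*y - 4, dv = sin(3*y) dy, so v = -cos(3*y)/3.
Apply parts 3 times (tabular method): alternate signs, differentiate u down to 0, integrate dv up.

-y**3*cos(3*y)/3 + y**2*sin(3*y)/3 - y**2*cos(3*y)/3 + 2*y*sin(3*y)/9 + 11*y*cos(3*y)/9 - 11*sin(3*y)/27 + 38*cos(3*y)/27 + C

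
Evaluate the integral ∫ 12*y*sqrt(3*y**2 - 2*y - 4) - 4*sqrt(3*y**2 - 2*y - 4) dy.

Let u = 3*y**2 - 2*y - 4, so du = (6*y - 2) dy.
Rewriting, the integral becomes 2·∫ √u du = 2·(2/3)u^(3/2).
Substituting back, u = 3*y**2 - 2*y - 4.

4*(3*y**2 - 2*y - 4)**(3/2)/3 + C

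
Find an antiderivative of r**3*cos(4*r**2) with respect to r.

r**2*sin(4*r**2)/8 + cos(4*r**2)/32 + C

Let u = r², du = 2r dr; rewrite as (1/2)∫ u^1·cos(4u) du.
Now integrate by parts 1 time.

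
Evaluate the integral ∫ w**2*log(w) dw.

Use integration by parts with u = log(w), dv = w**2 dw.
Then du = 1/w dw and v = w**3/3.

w**3*log(w)/3 - w**3/9 + C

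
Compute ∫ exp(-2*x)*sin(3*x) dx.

-2*exp(-2*x)*sin(3*x)/13 - 3*exp(-2*x)*cos(3*x)/13 + C

Let I denote the integral. Integrate by parts with u = sin(3*x), dv = exp(-2*x) dx, so v = -exp(-2*x)/2: I = -exp(-2*x)*sin(3*x)/2 + (3/2)·∫ exp(-2*x)*cos(3*x) dx.
Apply parts again with u = cos(3*x), dv = exp(-2*x) dx: ∫ exp(-2*x)*cos(3*x) dx = -exp(-2*x)*cos(3*x)/2 − (3/2)·I. Substituting back brings back I: I = -exp(-2*x)*sin(3*x)/2 - 3*exp(-2*x)*cos(3*x)/4 − (9/4)·I.
Solving for I: (1 + 9/4)·I equals the remaining terms, so I = (4/13)·(-exp(-2*x)*sin(3*x)/2 - 3*exp(-2*x)*cos(3*x)/4).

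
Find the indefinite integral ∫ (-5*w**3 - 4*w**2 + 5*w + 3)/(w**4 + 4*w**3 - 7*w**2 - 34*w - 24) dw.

-153*log(w - 3)/140 + log(w + 1)/12 + 17*log(w + 2)/10 - 239*log(w + 4)/42 + C

Factor the denominator: (w - 3)*(w + 1)*(w + 2)*(w + 4).
Partial-fraction decomposition: -239/(42*(w + 4)) + 17/(10*(w + 2)) + 1/(12*(w + 1)) - 153/(140*(w - 3)).
Integrate each term: A/(w−a) contributes A·log|w−a|.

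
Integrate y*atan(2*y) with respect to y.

y**2*atan(2*y)/2 - y/4 + atan(2*y)/8 + C

Use integration by parts with u = arctan(2*y), dv = y dy.
Then du = 2/(4*y**2 + 1) dy.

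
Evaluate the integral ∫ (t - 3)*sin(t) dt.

-t*cos(t) + sin(t) + 3*cos(t) + C

Use integration by parts with u = t - 3, dv = sin(t) dt, so v = -cos(t).
Apply parts 1 times (tabular method): alternate signs, differentiate u down to 0, integrate dv up.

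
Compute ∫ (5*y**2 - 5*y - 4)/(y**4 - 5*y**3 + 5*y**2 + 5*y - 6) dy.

13*log(y - 3)/4 - 2*log(y - 2) - log(y - 1) - log(y + 1)/4 + C

Factor the denominator: (y - 3)*(y - 2)*(y - 1)*(y + 1).
Partial-fraction decomposition: -1/(4*(y + 1)) - 1/(y - 1) - 2/(y - 2) + 13/(4*(y - 3)).
Integrate each term: A/(y−a) contributes A·log|y−a|.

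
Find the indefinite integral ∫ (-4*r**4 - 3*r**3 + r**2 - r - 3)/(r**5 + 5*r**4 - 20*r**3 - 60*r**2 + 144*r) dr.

-log(r)/48 - 134*log(r - 3)/63 + 89*log(r - 2)/96 + 815*log(r + 4)/336 - 1499*log(r + 6)/288 + C

Factor the denominator: r*(r - 3)*(r - 2)*(r + 4)*(r + 6).
Partial-fraction decomposition: -1499/(288*(r + 6)) + 815/(336*(r + 4)) + 89/(96*(r - 2)) - 134/(63*(r - 3)) - 1/(48*r).
Integrate each term: A/(r−a) contributes A·log|r−a|.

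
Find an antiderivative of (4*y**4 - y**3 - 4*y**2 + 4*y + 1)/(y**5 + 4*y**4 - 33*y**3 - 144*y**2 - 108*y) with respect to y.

-log(y)/108 + 4849*log(y - 6)/4536 - log(y + 1)/35 - 152*log(y + 3)/81 + 5233*log(y + 6)/1080 + C

Factor the denominator: y*(y - 6)*(y + 1)*(y + 3)*(y + 6).
Partial-fraction decomposition: 5233/(1080*(y + 6)) - 152/(81*(y + 3)) - 1/(35*(y + 1)) + 4849/(4536*(y - 6)) - 1/(108*y).
Integrate each term: A/(y−a) contributes A·log|y−a|.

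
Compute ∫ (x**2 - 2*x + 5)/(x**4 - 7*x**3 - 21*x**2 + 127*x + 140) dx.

5*log(x - 7)/22 - 5*log(x - 5)/27 + log(x + 1)/18 - 29*log(x + 4)/297 + C

Factor the denominator: (x - 7)*(x - 5)*(x + 1)*(x + 4).
Partial-fraction decomposition: -29/(297*(x + 4)) + 1/(18*(x + 1)) - 5/(27*(x - 5)) + 5/(22*(x - 7)).
Integrate each term: A/(x−a) contributes A·log|x−a|.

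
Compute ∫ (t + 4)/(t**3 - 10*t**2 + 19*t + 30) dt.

Factor the denominator: (t - 6)*(t - 5)*(t + 1).
Partial-fraction decomposition: 1/(14*(t + 1)) - 3/(2*(t - 5)) + 10/(7*(t - 6)).
Integrate each term: A/(t−a) contributes A·log|t−a|.

10*log(t - 6)/7 - 3*log(t - 5)/2 + log(t + 1)/14 + C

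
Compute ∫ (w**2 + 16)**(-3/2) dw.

w/(16*sqrt(w**2 + 16)) + C

Substitute w = 4·tan(θ), so dw = 4·sec(θ)^2 dθ and the radical becomes sqrt(w**2 + 16) = 4·sec(θ) by the Pythagorean identity.
Integrate the resulting trig expression in θ, then back-substitute tan(θ) = w/4, sec(θ) = sqrt(w**2 + 16)/4 (absorbing any constant into C).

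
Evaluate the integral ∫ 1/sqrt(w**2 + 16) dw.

Substitute w = 4·tan(θ), so dw = 4·sec(θ)^2 dθ and the radical becomes sqrt(w**2 + 16) = 4·sec(θ) by the Pythagorean identity.
Integrate the resulting trig expression in θ, then back-substitute tan(θ) = w/4, sec(θ) = sqrt(w**2 + 16)/4 (absorbing any constant into C).

log(w + sqrt(w**2 + 16)) + C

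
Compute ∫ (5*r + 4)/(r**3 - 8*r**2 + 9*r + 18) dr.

Factor the denominator: (r - 6)*(r - 3)*(r + 1).
Partial-fraction decomposition: -1/(28*(r + 1)) - 19/(12*(r - 3)) + 34/(21*(r - 6)).
Integrate each term: A/(r−a) contributes A·log|r−a|.

34*log(r - 6)/21 - 19*log(r - 3)/12 - log(r + 1)/28 + C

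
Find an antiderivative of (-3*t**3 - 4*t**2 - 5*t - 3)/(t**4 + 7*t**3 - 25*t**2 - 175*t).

3*log(t)/175 - 503*log(t - 5)/600 + 297*log(t + 5)/100 - 865*log(t + 7)/168 + C

Factor the denominator: t*(t - 5)*(t + 5)*(t + 7).
Partial-fraction decomposition: -865/(168*(t + 7)) + 297/(100*(t + 5)) - 503/(600*(t - 5)) + 3/(175*t).
Integrate each term: A/(t−a) contributes A·log|t−a|.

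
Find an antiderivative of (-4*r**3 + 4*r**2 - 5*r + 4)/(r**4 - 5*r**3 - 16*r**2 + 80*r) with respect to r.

Factor the denominator: r*(r - 5)*(r - 4)*(r + 4).
Partial-fraction decomposition: -43/(36*(r + 4)) + 13/(2*(r - 4)) - 421/(45*(r - 5)) + 1/(20*r).
Integrate each term: A/(r−a) contributes A·log|r−a|.

log(r)/20 - 421*log(r - 5)/45 + 13*log(r - 4)/2 - 43*log(r + 4)/36 + C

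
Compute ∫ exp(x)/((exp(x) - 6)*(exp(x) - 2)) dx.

log(exp(x) - 6)/4 - log(exp(x) - 2)/4 + C

Let u = e^x, du = e^x dx.
The integral becomes ∫ du/((u-2)(u-6)); decompose into partial fractions.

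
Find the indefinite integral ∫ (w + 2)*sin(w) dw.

Use integration by parts with u = w + 2, dv = sin(w) dw, so v = -cos(w).
Apply parts 1 times (tabular method): alternate signs, differentiate u down to 0, integrate dv up.

-w*cos(w) + sin(w) - 2*cos(w) + C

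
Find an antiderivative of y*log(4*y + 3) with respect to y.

Use integration by parts with u = log(4*y + 3), dv = y dy.
Then du = 4/(4*y + 3) dy and v = y**2/2.

y**2*log(4*y + 3)/2 - y**2/4 + 3*y/8 - 9*log(4*y + 3)/32 + C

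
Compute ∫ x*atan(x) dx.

x**2*atan(x)/2 - x/2 + atan(x)/2 + C

Use integration by parts with u = arctan(x), dv = x dx.
Then du = 1/(x**2 + 1) dx.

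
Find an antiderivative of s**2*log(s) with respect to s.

Use integration by parts with u = log(s), dv = s**2 ds.
Then du = 1/s ds and v = s**3/3.

s**3*log(s)/3 - s**3/9 + C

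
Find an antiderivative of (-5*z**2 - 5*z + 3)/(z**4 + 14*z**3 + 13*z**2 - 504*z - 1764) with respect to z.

Factor the denominator: (z - 6)*(z + 6)*(z + 7)**2.
Partial-fraction decomposition: -2053/(169*(z + 7)) - 207/(13*(z + 7)**2) + 49/(4*(z + 6)) - 69/(676*(z - 6)).
Integrate each term; A/(z−a) gives A·log|z−a|; A/(z−a)² gives −A/(z−a).

-69*log(z - 6)/676 + 49*log(z + 6)/4 - 2053*log(z + 7)/169 + 207/(13*z + 91) + C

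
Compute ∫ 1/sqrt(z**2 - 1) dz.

log(z + sqrt(z**2 - 1)) + C

Substitute z = sec(θ), so dz = sec(θ)*tan(θ) dθ and the radical becomes sqrt(z**2 - 1) = tan(θ) by the Pythagorean identity.
Integrate the resulting trig expression in θ, then back-substitute sec(θ) = z, tan(θ) = sqrt(z**2 - 1) (absorbing any constant into C).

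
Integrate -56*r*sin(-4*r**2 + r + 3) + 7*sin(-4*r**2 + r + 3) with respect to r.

-7*cos(-4*r**2 + r + 3) + C

Let u = 4*r**2 - r - 3, so du = (8*r - 1) dr.
Rewriting, the integral becomes 7·∫ sin(u) du = 7·-cos(u).
Substituting back, u = 4*r**2 - r - 3.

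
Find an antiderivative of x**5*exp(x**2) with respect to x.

Let u = x², du = 2x dx; rewrite as (1/2)∫ u^2·exp(1u) du.
Now integrate by parts 2 times.

(x**4 - 2*x**2 + 2)*exp(x**2)/2 + C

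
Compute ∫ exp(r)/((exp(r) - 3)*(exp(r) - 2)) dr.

log(exp(r) - 3) - log(exp(r) - 2) + C

Let u = e^r, du = e^r dr.
The integral becomes ∫ du/((u-3)(u-2)); decompose into partial fractions.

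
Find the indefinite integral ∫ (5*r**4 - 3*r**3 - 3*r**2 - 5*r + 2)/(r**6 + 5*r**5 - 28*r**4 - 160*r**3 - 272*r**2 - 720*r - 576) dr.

89*log(r - 6)/525 - 4*log(r + 1)/175 + 241*log(r + 4)/200 - 1763*log(r + 6)/1200 + 47*log(r**2 + 4)/800 - 7*atan(r/2)/400 + C

Factor the denominator: (r - 6)*(r + 1)*(r + 4)*(r + 6)*(r**2 + 4).
Partial-fraction decomposition: (47*r - 14)/(400*(r**2 + 4)) - 1763/(1200*(r + 6)) + 241/(200*(r + 4)) - 4/(175*(r + 1)) + 89/(525*(r - 6)).
Integrate each term; A/(r−a) gives A·log|r−a|; the (Br+D)/(r²+p²) term gives a log and an atan.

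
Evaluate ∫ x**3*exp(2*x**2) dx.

(2*x**2 - 1)*exp(2*x**2)/8 + C

Let u = x², du = 2x dx; rewrite as (1/2)∫ u^1·exp(2u) du.
Now integrate by parts 1 time.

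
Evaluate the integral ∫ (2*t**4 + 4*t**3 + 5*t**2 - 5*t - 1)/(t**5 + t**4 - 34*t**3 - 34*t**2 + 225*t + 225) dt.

1849*log(t - 5)/960 - 299*log(t - 3)/384 + 7*log(t + 1)/192 - 113*log(t + 3)/192 + 899*log(t + 5)/640 + C

Factor the denominator: (t - 5)*(t - 3)*(t + 1)*(t + 3)*(t + 5).
Partial-fraction decomposition: 899/(640*(t + 5)) - 113/(192*(t + 3)) + 7/(192*(t + 1)) - 299/(384*(t - 3)) + 1849/(960*(t - 5)).
Integrate each term: A/(t−a) contributes A·log|t−a|.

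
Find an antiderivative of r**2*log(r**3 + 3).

Let u = r**3 + 3, so du = (3*r**2) dr.
The integral becomes (1/3)·∫ log(u) du; integrate by parts with u′=log(u), dv′=du.

r**3*log(r**3 + 3)/3 - r**3/3 + log(r**3 + 3) + C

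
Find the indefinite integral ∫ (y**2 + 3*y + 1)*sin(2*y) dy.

-y**2*cos(2*y)/2 + y*sin(2*y)/2 - 3*y*cos(2*y)/2 + 3*sin(2*y)/4 - cos(2*y)/4 + C

Use integration by parts with u = y**2 + 3*y + 1, dv = sin(2*y) dy, so v = -cos(2*y)/2.
Apply parts 2 times (tabular method): alternate signs, differentiate u down to 0, integrate dv up.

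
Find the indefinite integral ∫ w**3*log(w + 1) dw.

Use integration by parts with u = log(w + 1), dv = w**3 dw.
Then du = 1/(w + 1) dw and v = w**4/4.

w**4*log(w + 1)/4 - w**4/16 + w**3/12 - w**2/8 + w/4 - log(w + 1)/4 + C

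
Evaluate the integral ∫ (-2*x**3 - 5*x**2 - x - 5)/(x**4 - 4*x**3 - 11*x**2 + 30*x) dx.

Factor the denominator: x*(x - 5)*(x - 2)*(x + 3).
Partial-fraction decomposition: -7/(120*(x + 3)) + 43/(30*(x - 2)) - 77/(24*(x - 5)) - 1/(6*x).
Integrate each term: A/(x−a) contributes A·log|x−a|.

-log(x)/6 - 77*log(x - 5)/24 + 43*log(x - 2)/30 - 7*log(x + 3)/120 + C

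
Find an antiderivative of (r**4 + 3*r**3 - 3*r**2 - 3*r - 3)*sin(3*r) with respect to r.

-r**4*cos(3*r)/3 + 4*r**3*sin(3*r)/9 - r**3*cos(3*r) + r**2*sin(3*r) + 13*r**2*cos(3*r)/9 - 26*r*sin(3*r)/27 + 5*r*cos(3*r)/3 - 5*sin(3*r)/9 + 55*cos(3*r)/81 + C

Use integration by parts with u = r**4 + 3*r**3 - 3*r**2 - 3*r - 3, dv = sin(3*r) dr, so v = -cos(3*r)/3.
Apply parts 4 times (tabular method): alternate signs, differentiate u down to 0, integrate dv up.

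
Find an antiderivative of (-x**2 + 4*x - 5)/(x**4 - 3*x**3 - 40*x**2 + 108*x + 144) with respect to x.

-17*log(x - 6)/168 + log(x - 4)/20 - 2*log(x + 1)/35 + 13*log(x + 6)/120 + C

Factor the denominator: (x - 6)*(x - 4)*(x + 1)*(x + 6).
Partial-fraction decomposition: 13/(120*(x + 6)) - 2/(35*(x + 1)) + 1/(20*(x - 4)) - 17/(168*(x - 6)).
Integrate each term: A/(x−a) contributes A·log|x−a|.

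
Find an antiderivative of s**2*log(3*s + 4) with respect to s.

Use integration by parts with u = log(3*s + 4), dv = s**2 ds.
Then du = 3/(3*s + 4) ds and v = s**3/3.

s**3*log(3*s + 4)/3 - s**3/9 + 2*s**2/9 - 16*s/27 + 64*log(3*s + 4)/81 + C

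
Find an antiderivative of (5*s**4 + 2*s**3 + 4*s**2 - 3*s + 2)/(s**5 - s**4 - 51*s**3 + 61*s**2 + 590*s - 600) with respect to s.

Factor the denominator: (s - 5)**2*(s - 1)*(s + 4)*(s + 6).
Partial-fraction decomposition: 3106/(847*(s + 6)) - 41/(27*(s + 4)) + 1/(56*(s - 1)) + 74059/(26136*(s - 5)) + 577/(66*(s - 5)**2).
Integrate each term; A/(s−a) gives A·log|s−a|; A/(s−a)² gives −A/(s−a).

74059*log(s - 5)/26136 + log(s - 1)/56 - 41*log(s + 4)/27 + 3106*log(s + 6)/847 - 577/(66*s - 330) + C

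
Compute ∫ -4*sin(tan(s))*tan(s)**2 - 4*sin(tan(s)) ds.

Let u = tan(s), so du = (tan(s)**2 + 1) ds.
Rewriting, the integral becomes -4·∫ sin(u) du = -4·-cos(u).
Substituting back, u = tan(s).

4*cos(tan(s)) + C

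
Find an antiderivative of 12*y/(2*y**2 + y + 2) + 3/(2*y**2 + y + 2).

3*log(2*y**2 + y + 2) + C

Let u = 2*y**2 + y + 2, so du = (4*y + 1) dy.
Rewriting, the integral becomes 3·∫ 1/u du = 3·log(u).
Substituting back, u = 2*y**2 + y + 2.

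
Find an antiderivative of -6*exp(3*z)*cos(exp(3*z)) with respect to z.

Let u = exp(3*z), so du = (3*exp(3*z)) dz.
Rewriting, the integral becomes -2·∫ cos(u) du = -2·sin(u).
Substituting back, u = exp(3*z).

-2*sin(exp(3*z)) + C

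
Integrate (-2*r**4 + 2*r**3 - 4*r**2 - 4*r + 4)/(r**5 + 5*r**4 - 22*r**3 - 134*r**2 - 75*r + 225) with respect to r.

Factor the denominator: (r - 5)*(r - 1)*(r + 3)**2*(r + 5).
Partial-fraction decomposition: -197/(30*(r + 5)) + 639/(128*(r + 3)) - 59/(16*(r + 3)**2) + 1/(96*(r - 1)) - 279/(640*(r - 5)).
Integrate each term; A/(r−a) gives A·log|r−a|; A/(r−a)² gives −A/(r−a).

-279*log(r - 5)/640 + log(r - 1)/96 + 639*log(r + 3)/128 - 197*log(r + 5)/30 + 59/(16*r + 48) + C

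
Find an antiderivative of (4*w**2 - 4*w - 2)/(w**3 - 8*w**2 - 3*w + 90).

118*log(w - 6)/9 - 39*log(w - 5)/4 + 23*log(w + 3)/36 + C

Factor the denominator: (w - 6)*(w - 5)*(w + 3).
Partial-fraction decomposition: 23/(36*(w + 3)) - 39/(4*(w - 5)) + 118/(9*(w - 6)).
Integrate each term: A/(w−a) contributes A·log|w−a|.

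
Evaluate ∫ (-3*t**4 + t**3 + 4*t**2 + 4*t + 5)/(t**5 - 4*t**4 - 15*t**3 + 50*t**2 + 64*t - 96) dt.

-445*log(t - 4)/196 + 11*log(t - 1)/108 + 43*log(t + 2)/108 - 241*log(t + 3)/196 + 619/(126*t - 504) + C

Factor the denominator: (t - 4)**2*(t - 1)*(t + 2)*(t + 3).
Partial-fraction decomposition: -241/(196*(t + 3)) + 43/(108*(t + 2)) + 11/(108*(t - 1)) - 445/(196*(t - 4)) - 619/(126*(t - 4)**2).
Integrate each term; A/(t−a) gives A·log|t−a|; A/(t−a)² gives −A/(t−a).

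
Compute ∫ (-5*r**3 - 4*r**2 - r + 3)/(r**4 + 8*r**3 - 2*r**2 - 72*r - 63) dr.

-57*log(r - 3)/80 - 5*log(r + 1)/48 + 35*log(r + 3)/16 - 1529*log(r + 7)/240 + C

Factor the denominator: (r - 3)*(r + 1)*(r + 3)*(r + 7).
Partial-fraction decomposition: -1529/(240*(r + 7)) + 35/(16*(r + 3)) - 5/(48*(r + 1)) - 57/(80*(r - 3)).
Integrate each term: A/(r−a) contributes A·log|r−a|.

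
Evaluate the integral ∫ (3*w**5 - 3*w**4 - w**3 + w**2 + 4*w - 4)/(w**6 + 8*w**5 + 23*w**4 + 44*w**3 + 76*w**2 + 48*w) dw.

-log(w)/12 + 2*log(w + 1)/5 - 476*log(w + 3)/39 + 63*log(w + 4)/4 - 28*log(w**2 + 4)/65 - 7*atan(w/2)/65 + C

Factor the denominator: w*(w + 1)*(w + 3)*(w + 4)*(w**2 + 4).
Partial-fraction decomposition: -14*(4*w + 1)/(65*(w**2 + 4)) + 63/(4*(w + 4)) - 476/(39*(w + 3)) + 2/(5*(w + 1)) - 1/(12*w).
Integrate each term; A/(w−a) gives A·log|w−a|; the (Bw+D)/(w²+p²) term gives a log and an atan.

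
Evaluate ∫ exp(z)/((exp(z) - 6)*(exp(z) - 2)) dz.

Let u = e^z, du = e^z dz.
The integral becomes ∫ du/((u-6)(u-2)); decompose into partial fractions.

log(exp(z) - 6)/4 - log(exp(z) - 2)/4 + C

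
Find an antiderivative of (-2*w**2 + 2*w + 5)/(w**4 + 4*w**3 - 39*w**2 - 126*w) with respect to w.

Factor the denominator: w*(w - 6)*(w + 3)*(w + 7).
Partial-fraction decomposition: 107/(364*(w + 7)) - 19/(108*(w + 3)) - 55/(702*(w - 6)) - 5/(126*w).
Integrate each term: A/(w−a) contributes A·log|w−a|.

-5*log(w)/126 - 55*log(w - 6)/702 - 19*log(w + 3)/108 + 107*log(w + 7)/364 + C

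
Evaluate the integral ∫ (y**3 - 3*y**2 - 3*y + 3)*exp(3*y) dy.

(9*y**3 - 36*y**2 - 3*y + 28)*exp(3*y)/27 + C

Use integration by parts with u = y**3 - 3*y**2 - 3*y + 3, dv = exp(3*y) dy, so v = exp(3*y)/3.
Apply parts 3 times (tabular method): alternate signs, differentiate u down to 0, integrate dv up.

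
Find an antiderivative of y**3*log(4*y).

y**4*(log(y) + 2*log(2))/4 - y**4/16 + C

Use integration by parts with u = log(4*y), dv = y**3 dy.
Then du = 1/y dy and v = y**4/4.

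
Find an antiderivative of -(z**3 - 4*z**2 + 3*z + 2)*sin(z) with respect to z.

Use integration by parts with u = z**3 - 4*z**2 + 3*z + 2, dv = -sin(z) dz, so v = cos(z).
Apply parts 3 times (tabular method): alternate signs, differentiate u down to 0, integrate dv up.

z**3*cos(z) - 3*z**2*sin(z) - 4*z**2*cos(z) + 8*z*sin(z) - 3*z*cos(z) + 3*sin(z) + 10*cos(z) + C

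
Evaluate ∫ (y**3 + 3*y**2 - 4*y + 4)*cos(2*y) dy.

y**3*sin(2*y)/2 + 3*y**2*sin(2*y)/2 + 3*y**2*cos(2*y)/4 - 11*y*sin(2*y)/4 + 3*y*cos(2*y)/2 + 5*sin(2*y)/4 - 11*cos(2*y)/8 + C

Use integration by parts with u = y**3 + 3*y**2 - 4*y + 4, dv = cos(2*y) dy, so v = sin(2*y)/2.
Apply parts 3 times (tabular method): alternate signs, differentiate u down to 0, integrate dv up.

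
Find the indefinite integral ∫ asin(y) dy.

Use integration by parts with u = arcsin(y), dv = dy.
Then du = 1/sqrt(-y**2 + 1) dy.

y*asin(y) + sqrt(-y**2 + 1) + C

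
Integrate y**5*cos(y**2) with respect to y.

Let u = y², du = 2y dy; rewrite as (1/2)∫ u^2·cos(1u) du.
Now integrate by parts 2 times.

y**4*sin(y**2)/2 + y**2*cos(y**2) - sin(y**2) + C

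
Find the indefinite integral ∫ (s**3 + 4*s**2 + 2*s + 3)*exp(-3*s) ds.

Use integration by parts with u = s**3 + 4*s**2 + 2*s + 3, dv = exp(-3*s) ds, so v = -exp(-3*s)/3.
Apply parts 3 times (tabular method): alternate signs, differentiate u down to 0, integrate dv up.

(-9*s**3 - 45*s**2 - 48*s - 43)*exp(-3*s)/27 + C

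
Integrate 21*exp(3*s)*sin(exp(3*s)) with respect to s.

-7*cos(exp(3*s)) + C

Let u = exp(3*s), so du = (3*exp(3*s)) ds.
Rewriting, the integral becomes 7·∫ sin(u) du = 7·-cos(u).
Substituting back, u = exp(3*s).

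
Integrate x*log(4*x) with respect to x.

Use integration by parts with u = log(4*x), dv = x dx.
Then du = 1/x dx and v = x**2/2.

x**2*(log(x) + 2*log(2))/2 - x**2/4 + C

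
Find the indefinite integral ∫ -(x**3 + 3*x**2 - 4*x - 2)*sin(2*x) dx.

Use integration by parts with u = x**3 + 3*x**2 - 4*x - 2, dv = -sin(2*x) dx, so v = cos(2*x)/2.
Apply parts 3 times (tabular method): alternate signs, differentiate u down to 0, integrate dv up.

x**3*cos(2*x)/2 - 3*x**2*sin(2*x)/4 + 3*x**2*cos(2*x)/2 - 3*x*sin(2*x)/2 - 11*x*cos(2*x)/4 + 11*sin(2*x)/8 - 7*cos(2*x)/4 + C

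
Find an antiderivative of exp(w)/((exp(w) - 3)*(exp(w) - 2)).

log(exp(w) - 3) - log(exp(w) - 2) + C

Let u = e^w, du = e^w dw.
The integral becomes ∫ du/((u-3)(u-2)); decompose into partial fractions.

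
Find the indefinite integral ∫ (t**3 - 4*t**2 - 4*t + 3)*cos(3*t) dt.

Use integration by parts with u = t**3 - 4*t**2 - 4*t + 3, dv = cos(3*t) dt, so v = sin(3*t)/3.
Apply parts 3 times (tabular method): alternate signs, differentiate u down to 0, integrate dv up.

t**3*sin(3*t)/3 - 4*t**2*sin(3*t)/3 + t**2*cos(3*t)/3 - 14*t*sin(3*t)/9 - 8*t*cos(3*t)/9 + 35*sin(3*t)/27 - 14*cos(3*t)/27 + C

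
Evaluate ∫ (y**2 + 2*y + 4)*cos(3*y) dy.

y**2*sin(3*y)/3 + 2*y*sin(3*y)/3 + 2*y*cos(3*y)/9 + 34*sin(3*y)/27 + 2*cos(3*y)/9 + C

Use integration by parts with u = y**2 + 2*y + 4, dv = cos(3*y) dy, so v = sin(3*y)/3.
Apply parts 2 times (tabular method): alternate signs, differentiate u down to 0, integrate dv up.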